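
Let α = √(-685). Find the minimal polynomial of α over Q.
m_α(x) = x^2 + 685

α satisfies α^2 + 685 = 0, so x^2 + 685 annihilates α. Since d = -685 is squarefree and ≠ 1, it is not a perfect square in Q, so x^2 + 685 has no rational root and is therefore irreducible over Q (a degree-2 polynomial over a field is irreducible iff it has no root). Hence m_α(x) = x^2 + 685.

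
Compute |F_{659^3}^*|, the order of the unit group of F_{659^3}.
|F_{659^3}^*| = 286191178

F_{659^3} has 659^3 = 286191179 elements; its multiplicative group consists of all nonzero elements, so |F_{659^3}^*| = 286191179 - 1 = 286191178. (It is cyclic since any finite subgroup of the multiplicative group of a field is cyclic.)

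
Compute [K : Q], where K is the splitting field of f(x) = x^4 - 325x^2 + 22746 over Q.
[K : Q] = 4

Solving the quadratic in x^2: x^2 = (325 ± √(325^2 - 4·22746))/2 = (325 ± √14641)/2 = (325 ± 121)/2, giving x^2 = 223 or x^2 = 102. So f(x) = (x^2 - 223)(x^2 - 102) and the roots of f are ±√223, ±√102. Hence the splitting field is K = Q(√223, √102). Since 223 and 102 are distinct squarefree integers > 1, their product 22746 is not a perfect square, so √102 ∉ Q(√223). By the tower law [K:Q] = [Q(√223,√102):Q(√223)] · [Q(√223):Q] = 2 · 2 = 4.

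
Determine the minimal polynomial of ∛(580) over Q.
m_α(x) = x^3 - 580

α satisfies α^3 = 580, so x^3 - 580 annihilates α. By the rational root test, a rational root p/q (in lowest terms) of x^3 - 580 would satisfy p^3 = 580 q^3, forcing q = 1 and p^3 = 580; but 580 is not a perfect cube, contradiction. A monic cubic over Q with no rational root is irreducible (any nontrivial factorization would include a linear factor). Hence x^3 - 580 is the minimal polynomial of α, and in particular [Q(α):Q] = 3.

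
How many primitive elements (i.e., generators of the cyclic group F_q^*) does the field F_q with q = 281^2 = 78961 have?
There are φ(78960) = 17664 primitive elements

F_q^* is cyclic of order q - 1 = 78960. A cyclic group of order m has exactly φ(m) generators. Here m = 78960 = 2^4 · 3 · 5 · 7 · 47, so the number of primitive elements is φ(78960) = 17664.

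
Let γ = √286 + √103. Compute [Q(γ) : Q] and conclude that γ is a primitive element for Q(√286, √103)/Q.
[Q(γ) : Q] = 4 (equivalently, Q(γ) = Q(√286, √103))

Obviously Q(γ) ⊆ Q(√286, √103), and [Q(√286, √103):Q] = 4 (since 286, 103 are distinct squarefree integers > 1 with 29458 not a perfect square). To show equality we compute the minimal polynomial of γ. From γ = √286 + √103: γ^2 = 286 + 2√(29458) + 103 = 389 + 2√(29458), so γ^2 - 389 = 2√(29458); squaring, (γ^2 - 389)^2 = 4·29458, i.e. γ^4 - 778γ^2 + 151321 - 117832 = 0, i.e. γ^4 - 778γ^2 + 33489 = 0. So γ is a root of x^4 - 778x^2 + 33489. This polynomial is irreducible over Q: it has no rational root (each ±√286 ± √103 is irrational), and any factorization into two quadratics over Q would force √(29458) ∈ Q (pairing opposite roots) or √286, √103 ∈ Q (other pairings), all impossible. Hence [Q(γ):Q] = 4 = [Q(√286, √103):Q], so Q(γ) = Q(√286, √103).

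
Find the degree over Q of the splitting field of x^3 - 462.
[K : Q] = 6

The roots of x^3 - 462 are ∛462, ω∛462, ω^2∛462 where ω = e^(2πi/3) is a primitive cube root of unity, so K = Q(∛462, ω). Now [Q(∛462):Q] = 3 (since 462 is not a perfect cube, x^3 - 462 is irreducible) and [Q(ω):Q] = 2. Both 2 and 3 divide [K:Q], and [K:Q] ≤ 3·2 = 6, so [K:Q] = 6. (Equivalently: Q(∛462) ⊂ R but ω ∉ R, so [K : Q(∛462)] = 2.)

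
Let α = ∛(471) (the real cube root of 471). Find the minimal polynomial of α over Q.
m_α(x) = x^3 - 471

α satisfies α^3 = 471, so x^3 - 471 annihilates α. By the rational root test, a rational root p/q (in lowest terms) of x^3 - 471 would satisfy p^3 = 471 q^3, forcing q = 1 and p^3 = 471; but 471 is not a perfect cube, contradiction. A monic cubic over Q with no rational root is irreducible (any nontrivial factorization would include a linear factor). Hence x^3 - 471 is the minimal polynomial of α, and in particular [Q(α):Q] = 3.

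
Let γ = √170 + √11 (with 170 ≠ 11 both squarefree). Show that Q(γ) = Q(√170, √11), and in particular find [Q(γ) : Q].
[Q(γ) : Q] = 4 (equivalently, Q(γ) = Q(√170, √11))

Obviously Q(γ) ⊆ Q(√170, √11), and [Q(√170, √11):Q] = 4 (since 170, 11 are distinct squarefree integers > 1 with 1870 not a perfect square). To show equality we compute the minimal polynomial of γ. From γ = √170 + √11: γ^2 = 170 + 2√(1870) + 11 = 181 + 2√(1870), so γ^2 - 181 = 2√(1870); squaring, (γ^2 - 181)^2 = 4·1870, i.e. γ^4 - 362γ^2 + 32761 - 7480 = 0, i.e. γ^4 - 362γ^2 + 25281 = 0. So γ is a root of x^4 - 362x^2 + 25281. This polynomial is irreducible over Q: it has no rational root (each ±√170 ± √11 is irrational), and any factorization into two quadratics over Q would force √(1870) ∈ Q (pairing opposite roots) or √170, √11 ∈ Q (other pairings), all impossible. Hence [Q(γ):Q] = 4 = [Q(√170, √11):Q], so Q(γ) = Q(√170, √11).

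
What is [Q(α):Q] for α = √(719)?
[Q(α):Q] = 2

[Q(α):Q] equals the degree of the minimal polynomial of α. Here α^2 = 719 and x^2 - 719 is irreducible (d = 719 is squarefree, ≠ 1, hence not a square), so deg(m_α) = 2. Thus [Q(α):Q] = 2.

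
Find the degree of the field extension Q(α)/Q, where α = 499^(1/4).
[Q(α):Q] = 4

α is a root of x^4 - 499. By Eisenstein's criterion at the prime p = 499 (which divides the constant term 499 but p^2 = 249001 does not, since 499 is squarefree), x^4 - 499 is irreducible over Q. Hence [Q(α):Q] = 4.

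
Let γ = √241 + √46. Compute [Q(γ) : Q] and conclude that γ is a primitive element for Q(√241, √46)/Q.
[Q(γ) : Q] = 4 (equivalently, Q(γ) = Q(√241, √46))

Obviously Q(γ) ⊆ Q(√241, √46), and [Q(√241, √46):Q] = 4 (since 241, 46 are distinct squarefree integers > 1 with 11086 not a perfect square). To show equality we compute the minimal polynomial of γ. From γ = √241 + √46: γ^2 = 241 + 2√(11086) + 46 = 287 + 2√(11086), so γ^2 - 287 = 2√(11086); squaring, (γ^2 - 287)^2 = 4·11086, i.e. γ^4 - 574γ^2 + 82369 - 44344 = 0, i.e. γ^4 - 574γ^2 + 38025 = 0. So γ is a root of x^4 - 574x^2 + 38025. This polynomial is irreducible over Q: it has no rational root (each ±√241 ± √46 is irrational), and any factorization into two quadratics over Q would force √(11086) ∈ Q (pairing opposite roots) or √241, √46 ∈ Q (other pairings), all impossible. Hence [Q(γ):Q] = 4 = [Q(√241, √46):Q], so Q(γ) = Q(√241, √46).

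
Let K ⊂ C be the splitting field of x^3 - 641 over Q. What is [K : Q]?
[K : Q] = 6

The roots of x^3 - 641 are ∛641, ω∛641, ω^2∛641 where ω = e^(2πi/3) is a primitive cube root of unity, so K = Q(∛641, ω). Now [Q(∛641):Q] = 3 (since 641 is not a perfect cube, x^3 - 641 is irreducible) and [Q(ω):Q] = 2. Both 2 and 3 divide [K:Q], and [K:Q] ≤ 3·2 = 6, so [K:Q] = 6. (Equivalently: Q(∛641) ⊂ R but ω ∉ R, so [K : Q(∛641)] = 2.)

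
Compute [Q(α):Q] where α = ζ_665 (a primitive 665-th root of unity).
[Q(α):Q] = 432

The minimal polynomial of ζ_665 over Q is the 665-th cyclotomic polynomial Φ_665(x), which is irreducible over Q and has degree φ(665) = 432. Hence [Q(α):Q] = φ(665) = 432.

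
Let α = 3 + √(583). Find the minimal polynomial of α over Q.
m_α(x) = x^2 - 6x - 574

From α - 3 = √(583), squaring gives (α - 3)^2 = 583, i.e. α^2 - 6α + 9 = 583, so α^2 - 6α - 574 = 0. The discriminant of x^2 - 6x - 574 is (-6)^2 - 4·(-574) = 36 + 2296 = 2332, and 4·(583) is not a perfect square in Q since 583 is squarefree and ≠ 1. Hence x^2 - 6x - 574 is irreducible over Q and is the minimal polynomial of α.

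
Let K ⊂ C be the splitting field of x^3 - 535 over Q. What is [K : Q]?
[K : Q] = 6

The roots of x^3 - 535 are ∛535, ω∛535, ω^2∛535 where ω = e^(2πi/3) is a primitive cube root of unity, so K = Q(∛535, ω). Now [Q(∛535):Q] = 3 (since 535 is not a perfect cube, x^3 - 535 is irreducible) and [Q(ω):Q] = 2. Both 2 and 3 divide [K:Q], and [K:Q] ≤ 3·2 = 6, so [K:Q] = 6. (Equivalently: Q(∛535) ⊂ R but ω ∉ R, so [K : Q(∛535)] = 2.)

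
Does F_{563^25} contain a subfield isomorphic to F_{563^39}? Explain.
No: F_{563^39} is not a subfield of F_{563^25}

F_{p^m} embeds in F_{p^n} iff m | n. Here 39 ∤ 25 (since 25 = 0·39 + 25 with remainder 25 ≠ 0), so F_{563^39} is not a subfield of F_{563^25}. Equivalently: if it were, the tower law would give 39 = [F_{563^39}:F_563] dividing [F_{563^25}:F_563] = 25, contradiction.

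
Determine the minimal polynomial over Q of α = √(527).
m_α(x) = x^2 - 527

α satisfies α^2 - 527 = 0, so x^2 - 527 annihilates α. Since d = 527 is squarefree and ≠ 1, it is not a perfect square in Q, so x^2 - 527 has no rational root and is therefore irreducible over Q (a degree-2 polynomial over a field is irreducible iff it has no root). Hence m_α(x) = x^2 - 527.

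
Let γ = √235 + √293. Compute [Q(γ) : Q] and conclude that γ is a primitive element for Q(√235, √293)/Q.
[Q(γ) : Q] = 4 (equivalently, Q(γ) = Q(√235, √293))

Obviously Q(γ) ⊆ Q(√235, √293), and [Q(√235, √293):Q] = 4 (since 235, 293 are distinct squarefree integers > 1 with 68855 not a perfect square). To show equality we compute the minimal polynomial of γ. From γ = √235 + √293: γ^2 = 235 + 2√(68855) + 293 = 528 + 2√(68855), so γ^2 - 528 = 2√(68855); squaring, (γ^2 - 528)^2 = 4·68855, i.e. γ^4 - 1056γ^2 + 278784 - 275420 = 0, i.e. γ^4 - 1056γ^2 + 3364 = 0. So γ is a root of x^4 - 1056x^2 + 3364. This polynomial is irreducible over Q: it has no rational root (each ±√235 ± √293 is irrational), and any factorization into two quadratics over Q would force √(68855) ∈ Q (pairing opposite roots) or √235, √293 ∈ Q (other pairings), all impossible. Hence [Q(γ):Q] = 4 = [Q(√235, √293):Q], so Q(γ) = Q(√235, √293).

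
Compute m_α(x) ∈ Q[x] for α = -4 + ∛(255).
m_α(x) = x^3 + 12x^2 + 48x - 191

Set β = α + 4 = ∛(255), so β^3 = 255. Then (α + 4)^3 - 255 = 0, i.e. α is a root of g(x) = (x + 4)^3 - 255 = x^3 + 12x^2 + 48x - 191. Since g(x) = h(x + 4) where h(x) = x^3 - 255, and h is irreducible over Q (because 255 is not a perfect cube, so h has no rational root, and a monic cubic with no rational root is irreducible), g is also irreducible (irreducibility is preserved under the substitution x → x + 4). Hence m_α(x) = x^3 + 12x^2 + 48x - 191.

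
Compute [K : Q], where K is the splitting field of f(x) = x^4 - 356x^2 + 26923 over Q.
[K : Q] = 4

Solving the quadratic in x^2: x^2 = (356 ± √(356^2 - 4·26923))/2 = (356 ± √19044)/2 = (356 ± 138)/2, giving x^2 = 247 or x^2 = 109. So f(x) = (x^2 - 247)(x^2 - 109) and the roots of f are ±√247, ±√109. Hence the splitting field is K = Q(√247, √109). Since 247 and 109 are distinct squarefree integers > 1, their product 26923 is not a perfect square, so √109 ∉ Q(√247). By the tower law [K:Q] = [Q(√247,√109):Q(√247)] · [Q(√247):Q] = 2 · 2 = 4.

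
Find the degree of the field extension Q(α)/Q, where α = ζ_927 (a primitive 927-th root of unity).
[Q(α):Q] = 612

The minimal polynomial of ζ_927 over Q is the 927-th cyclotomic polynomial Φ_927(x), which is irreducible over Q and has degree φ(927) = 612. Hence [Q(α):Q] = φ(927) = 612.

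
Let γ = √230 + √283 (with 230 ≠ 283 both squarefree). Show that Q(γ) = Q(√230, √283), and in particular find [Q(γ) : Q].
[Q(γ) : Q] = 4 (equivalently, Q(γ) = Q(√230, √283))

Obviously Q(γ) ⊆ Q(√230, √283), and [Q(√230, √283):Q] = 4 (since 230, 283 are distinct squarefree integers > 1 with 65090 not a perfect square). To show equality we compute the minimal polynomial of γ. From γ = √230 + √283: γ^2 = 230 + 2√(65090) + 283 = 513 + 2√(65090), so γ^2 - 513 = 2√(65090); squaring, (γ^2 - 513)^2 = 4·65090, i.e. γ^4 - 1026γ^2 + 263169 - 260360 = 0, i.e. γ^4 - 1026γ^2 + 2809 = 0. So γ is a root of x^4 - 1026x^2 + 2809. This polynomial is irreducible over Q: it has no rational root (each ±√230 ± √283 is irrational), and any factorization into two quadratics over Q would force √(65090) ∈ Q (pairing opposite roots) or √230, √283 ∈ Q (other pairings), all impossible. Hence [Q(γ):Q] = 4 = [Q(√230, √283):Q], so Q(γ) = Q(√230, √283).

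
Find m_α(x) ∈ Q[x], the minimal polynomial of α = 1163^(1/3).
m_α(x) = x^3 - 1163

α satisfies α^3 = 1163, so x^3 - 1163 annihilates α. By the rational root test, a rational root p/q (in lowest terms) of x^3 - 1163 would satisfy p^3 = 1163 q^3, forcing q = 1 and p^3 = 1163; but 1163 is not a perfect cube, contradiction. A monic cubic over Q with no rational root is irreducible (any nontrivial factorization would include a linear factor). Hence x^3 - 1163 is the minimal polynomial of α, and in particular [Q(α):Q] = 3.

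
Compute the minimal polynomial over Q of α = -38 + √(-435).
m_α(x) = x^2 + 76x + 1879

From α + 38 = √(-435), squaring gives (α + 38)^2 = -435, i.e. α^2 + 76α + 1444 = -435, so α^2 + 76α + 1879 = 0. The discriminant of x^2 + 76x + 1879 is (76)^2 - 4·(1879) = 5776 - 7516 = -1740, and 4·(-435) is not a perfect square in Q since -435 is squarefree and ≠ 1. Hence x^2 + 76x + 1879 is irreducible over Q and is the minimal polynomial of α.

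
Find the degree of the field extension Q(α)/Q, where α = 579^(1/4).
[Q(α):Q] = 4

α is a root of x^4 - 579. By Eisenstein's criterion at the prime p = 3 (which divides the constant term 579 but p^2 = 9 does not, since 579 is squarefree), x^4 - 579 is irreducible over Q. Hence [Q(α):Q] = 4.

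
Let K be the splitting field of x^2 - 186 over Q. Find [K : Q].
[K : Q] = 2

f(x) = x^2 - 186 factors as (x - √186)(x + √186). The splitting field is K = Q(√186). Since 186 is squarefree and > 1, it is not a perfect square, so x^2 - 186 is irreducible over Q and [Q(√186) : Q] = 2. Hence [K : Q] = 2.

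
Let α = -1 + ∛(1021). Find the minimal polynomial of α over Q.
m_α(x) = x^3 + 3x^2 + 3x - 1020

Set β = α + 1 = ∛(1021), so β^3 = 1021. Then (α + 1)^3 - 1021 = 0, i.e. α is a root of g(x) = (x + 1)^3 - 1021 = x^3 + 3x^2 + 3x - 1020. Since g(x) = h(x + 1) where h(x) = x^3 - 1021, and h is irreducible over Q (because 1021 is not a perfect cube, so h has no rational root, and a monic cubic with no rational root is irreducible), g is also irreducible (irreducibility is preserved under the substitution x → x + 1). Hence m_α(x) = x^3 + 3x^2 + 3x - 1020.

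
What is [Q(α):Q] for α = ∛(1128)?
[Q(α):Q] = 3

The minimal polynomial of α is x^3 - 1128, irreducible over Q since 1128 is not a perfect cube (so x^3 - 1128 has no rational root). Hence [Q(α):Q] = deg(m_α) = 3.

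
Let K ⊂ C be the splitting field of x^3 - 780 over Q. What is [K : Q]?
[K : Q] = 6

The roots of x^3 - 780 are ∛780, ω∛780, ω^2∛780 where ω = e^(2πi/3) is a primitive cube root of unity, so K = Q(∛780, ω). Now [Q(∛780):Q] = 3 (since 780 is not a perfect cube, x^3 - 780 is irreducible) and [Q(ω):Q] = 2. Both 2 and 3 divide [K:Q], and [K:Q] ≤ 3·2 = 6, so [K:Q] = 6. (Equivalently: Q(∛780) ⊂ R but ω ∉ R, so [K : Q(∛780)] = 2.)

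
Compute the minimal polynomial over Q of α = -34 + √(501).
m_α(x) = x^2 + 68x + 655

From α + 34 = √(501), squaring gives (α + 34)^2 = 501, i.e. α^2 + 68α + 1156 = 501, so α^2 + 68α + 655 = 0. The discriminant of x^2 + 68x + 655 is (68)^2 - 4·(655) = 4624 - 2620 = 2004, and 4·(501) is not a perfect square in Q since 501 is squarefree and ≠ 1. Hence x^2 + 68x + 655 is irreducible over Q and is the minimal polynomial of α.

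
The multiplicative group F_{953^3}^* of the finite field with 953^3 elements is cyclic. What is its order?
|F_{953^3}^*| = 865523176

F_{953^3} has 953^3 = 865523177 elements; its multiplicative group consists of all nonzero elements, so |F_{953^3}^*| = 865523177 - 1 = 865523176. (It is cyclic since any finite subgroup of the multiplicative group of a field is cyclic.)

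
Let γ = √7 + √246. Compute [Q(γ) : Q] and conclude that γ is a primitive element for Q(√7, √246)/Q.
[Q(γ) : Q] = 4 (equivalently, Q(γ) = Q(√7, √246))

Obviously Q(γ) ⊆ Q(√7, √246), and [Q(√7, √246):Q] = 4 (since 7, 246 are distinct squarefree integers > 1 with 1722 not a perfect square). To show equality we compute the minimal polynomial of γ. From γ = √7 + √246: γ^2 = 7 + 2√(1722) + 246 = 253 + 2√(1722), so γ^2 - 253 = 2√(1722); squaring, (γ^2 - 253)^2 = 4·1722, i.e. γ^4 - 506γ^2 + 64009 - 6888 = 0, i.e. γ^4 - 506γ^2 + 57121 = 0. So γ is a root of x^4 - 506x^2 + 57121. This polynomial is irreducible over Q: it has no rational root (each ±√7 ± √246 is irrational), and any factorization into two quadratics over Q would force √(1722) ∈ Q (pairing opposite roots) or √7, √246 ∈ Q (other pairings), all impossible. Hence [Q(γ):Q] = 4 = [Q(√7, √246):Q], so Q(γ) = Q(√7, √246).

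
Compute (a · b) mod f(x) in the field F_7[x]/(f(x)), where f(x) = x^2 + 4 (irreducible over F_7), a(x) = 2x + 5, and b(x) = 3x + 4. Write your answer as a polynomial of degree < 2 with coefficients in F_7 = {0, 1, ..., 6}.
a · b ≡ 2x + 3 (mod f(x))

Multiply in F_7[x]: a(x)·b(x) = (2x + 5)·(3x + 4) = 6x^2 + 2x + 6. This has degree ≥ 2, so divide by f(x) over F_7: 6x^2 + 2x + 6 = (6)·(x^2 + 4) + (2x + 3). Hence a·b ≡ 2x + 3 (mod f). (F_7[x]/(f) is a field with 7^2 = 49 elements since f is irreducible of degree 2.)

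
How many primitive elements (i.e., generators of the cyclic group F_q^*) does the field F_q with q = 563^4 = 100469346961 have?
There are φ(100469346960) = 25204408320 primitive elements

F_q^* is cyclic of order q - 1 = 100469346960. A cyclic group of order m has exactly φ(m) generators. Here m = 100469346960 = 2^4 · 3 · 5 · 29 · 47 · 281 · 1093, so the number of primitive elements is φ(100469346960) = 25204408320.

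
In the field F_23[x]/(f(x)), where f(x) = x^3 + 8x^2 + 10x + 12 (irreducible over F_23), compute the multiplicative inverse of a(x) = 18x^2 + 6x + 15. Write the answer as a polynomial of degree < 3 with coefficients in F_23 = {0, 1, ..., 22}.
a(x)^(-1) ≡ 21x^2 + 20 (mod f(x))

Since f is irreducible over F_23, F_23[x]/(f) is a field and a(x) ≠ 0 has an inverse. Apply the extended Euclidean algorithm to f(x) and a(x) in F_23[x]: f(x) = (9x)·a(x) + (13x + 12);  a(x) = (12x)·(13x + 12) + (15). The last nonzero remainder is the constant 15 = gcd(f, a) in F_23. Back-substituting through the division chain expresses 15 = s(x)·a(x) + t(x)·f(x) with s(x) ≡ 16x^2 + 1 (mod f), so (16x^2 + 1)·a(x) ≡ 15 (mod f). Multiplying by 15^(-1) ≡ 20 in F_23 gives a(x)^(-1) ≡ 20·(16x^2 + 1) ≡ 21x^2 + 20 (mod f). Check: (18x^2 + 6x + 15)·(21x^2 + 20) = 10x^4 + 11x^3 + 8x^2 + 5x + 1 ≡ 1 (mod x^3 + 8x^2 + 10x + 12).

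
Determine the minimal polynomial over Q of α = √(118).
m_α(x) = x^2 - 118

α satisfies α^2 - 118 = 0, so x^2 - 118 annihilates α. Since d = 118 is squarefree and ≠ 1, it is not a perfect square in Q, so x^2 - 118 has no rational root and is therefore irreducible over Q (a degree-2 polynomial over a field is irreducible iff it has no root). Hence m_α(x) = x^2 - 118.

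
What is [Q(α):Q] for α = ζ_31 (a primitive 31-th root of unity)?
[Q(α):Q] = 30

The minimal polynomial of ζ_31 over Q is the 31-th cyclotomic polynomial Φ_31(x), which is irreducible over Q and has degree φ(31) = 30. Hence [Q(α):Q] = φ(31) = 30.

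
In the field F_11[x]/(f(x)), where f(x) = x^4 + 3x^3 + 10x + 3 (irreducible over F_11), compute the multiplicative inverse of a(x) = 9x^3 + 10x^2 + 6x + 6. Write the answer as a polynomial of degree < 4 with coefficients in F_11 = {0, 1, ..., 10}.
a(x)^(-1) ≡ 5x^3 + 6x^2 + 6x + 5 (mod f(x))

Since f is irreducible over F_11, F_11[x]/(f) is a field and a(x) ≠ 0 has an inverse. Apply the extended Euclidean algorithm to f(x) and a(x) in F_11[x]: f(x) = (5x + 7)·a(x) + (10x^2 + 4x + 5);  a(x) = (2x + 9)·(10x^2 + 4x + 5) + (4x + 5);  (10x^2 + 4x + 5) = (8x + 2)·(4x + 5) + (6). The last nonzero remainder is the constant 6 = gcd(f, a) in F_11. Back-substituting through the division chain expresses 6 = s(x)·a(x) + t(x)·f(x) with s(x) ≡ 8x^3 + 3x^2 + 3x + 8 (mod f), so (8x^3 + 3x^2 + 3x + 8)·a(x) ≡ 6 (mod f). Multiplying by 6^(-1) ≡ 2 in F_11 gives a(x)^(-1) ≡ 2·(8x^3 + 3x^2 + 3x + 8) ≡ 5x^3 + 6x^2 + 6x + 5 (mod f). Check: (9x^3 + 10x^2 + 6x + 6)·(5x^3 + 6x^2 + 6x + 5) = x^6 + 5x^5 + x^4 + 6x^3 + x^2 + 8 ≡ 1 (mod x^4 + 3x^3 + 10x + 3).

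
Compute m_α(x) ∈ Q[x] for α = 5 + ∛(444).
m_α(x) = x^3 - 15x^2 + 75x - 569

Set β = α - 5 = ∛(444), so β^3 = 444. Then (α - 5)^3 - 444 = 0, i.e. α is a root of g(x) = (x - 5)^3 - 444 = x^3 - 15x^2 + 75x - 569. Since g(x) = h(x - 5) where h(x) = x^3 - 444, and h is irreducible over Q (because 444 is not a perfect cube, so h has no rational root, and a monic cubic with no rational root is irreducible), g is also irreducible (irreducibility is preserved under the substitution x → x - 5). Hence m_α(x) = x^3 - 15x^2 + 75x - 569.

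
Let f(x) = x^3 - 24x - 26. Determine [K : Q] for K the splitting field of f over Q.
[K : Q] = 6

By the rational root test, any rational root of the monic integer polynomial f(x) = x^3 - 24x - 26 must be an integer dividing the constant term -26, i.e. one of ±{1, 2, 13, 26}. Evaluating: f(1) = -49, f(-1) = -3, f(2) = -66, f(-2) = 14, f(13) = 1859, f(-13) = -1911, f(26) = 16926, f(-26) = -16978; none is 0, so f has no rational root and is therefore irreducible over Q (a cubic with no linear factor over a field is irreducible). For an irreducible cubic, the Galois group is A_3 or S_3 according as the discriminant disc(f) = -4a^3 - 27b^2 = -4·(-24)^3 - 27·(-26)^2 = 37044 is or is not a square in Q. Here disc(f) = 37044 is not a perfect square in Q, so the Galois group of f over Q is not contained in A_3 and must be all of S_3. The splitting field has degree |S_3| = 6 over Q, so [K : Q] = 6.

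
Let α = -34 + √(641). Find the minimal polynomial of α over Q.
m_α(x) = x^2 + 68x + 515

From α + 34 = √(641), squaring gives (α + 34)^2 = 641, i.e. α^2 + 68α + 1156 = 641, so α^2 + 68α + 515 = 0. The discriminant of x^2 + 68x + 515 is (68)^2 - 4·(515) = 4624 - 2060 = 2564, and 4·(641) is not a perfect square in Q since 641 is squarefree and ≠ 1. Hence x^2 + 68x + 515 is irreducible over Q and is the minimal polynomial of α.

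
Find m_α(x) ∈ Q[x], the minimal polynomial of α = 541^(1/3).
m_α(x) = x^3 - 541

α satisfies α^3 = 541, so x^3 - 541 annihilates α. By the rational root test, a rational root p/q (in lowest terms) of x^3 - 541 would satisfy p^3 = 541 q^3, forcing q = 1 and p^3 = 541; but 541 is not a perfect cube, contradiction. A monic cubic over Q with no rational root is irreducible (any nontrivial factorization would include a linear factor). Hence x^3 - 541 is the minimal polynomial of α, and in particular [Q(α):Q] = 3.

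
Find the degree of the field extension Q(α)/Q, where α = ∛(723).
[Q(α):Q] = 3

The minimal polynomial of α is x^3 - 723, irreducible over Q since 723 is not a perfect cube (so x^3 - 723 has no rational root). Hence [Q(α):Q] = deg(m_α) = 3.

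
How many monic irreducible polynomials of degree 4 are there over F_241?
There are 843336120 monic irreducible polynomials of degree 4 over F_241

Each element of F_{241^4} that lies in no proper subfield is a root of exactly one monic irreducible of degree 4 over F_241, and each such polynomial has 4 distinct roots in F_{241^4}. By Möbius inversion the count is N_241(4) = (1/4) Σ_{d|4} μ(4/d) · 241^d = (1/4)(μ(4)·241^1 + μ(2)·241^2 + μ(1)·241^4) = 3373344480/4 = 843336120.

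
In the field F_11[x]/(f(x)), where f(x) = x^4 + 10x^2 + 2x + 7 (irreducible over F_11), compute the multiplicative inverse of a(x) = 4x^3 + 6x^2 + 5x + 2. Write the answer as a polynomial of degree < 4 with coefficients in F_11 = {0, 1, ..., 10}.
a(x)^(-1) ≡ 2x^3 + 6x^2 + 5x + 1 (mod f(x))

Since f is irreducible over F_11, F_11[x]/(f) is a field and a(x) ≠ 0 has an inverse. Apply the extended Euclidean algorithm to f(x) and a(x) in F_11[x]: f(x) = (3x + 1)·a(x) + (2x + 5);  a(x) = (2x^2 + 9x + 2)·(2x + 5) + (3). The last nonzero remainder is the constant 3 = gcd(f, a) in F_11. Back-substituting through the division chain expresses 3 = s(x)·a(x) + t(x)·f(x) with s(x) ≡ 6x^3 + 7x^2 + 4x + 3 (mod f), so (6x^3 + 7x^2 + 4x + 3)·a(x) ≡ 3 (mod f). Multiplying by 3^(-1) ≡ 4 in F_11 gives a(x)^(-1) ≡ 4·(6x^3 + 7x^2 + 4x + 3) ≡ 2x^3 + 6x^2 + 5x + 1 (mod f). Check: (4x^3 + 6x^2 + 5x + 2)·(2x^3 + 6x^2 + 5x + 1) = 8x^6 + 3x^5 + 2x^3 + 10x^2 + 4x + 2 ≡ 1 (mod x^4 + 10x^2 + 2x + 7).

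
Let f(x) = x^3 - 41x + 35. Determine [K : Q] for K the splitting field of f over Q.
[K : Q] = 6

By the rational root test, any rational root of the monic integer polynomial f(x) = x^3 - 41x + 35 must be an integer dividing the constant term 35, i.e. one of ±{1, 5, 7, 35}. Evaluating: f(1) = -5, f(-1) = 75, f(5) = -45, f(-5) = 115, f(7) = 91, f(-7) = -21, f(35) = 41475, f(-35) = -41405; none is 0, so f has no rational root and is therefore irreducible over Q (a cubic with no linear factor over a field is irreducible). For an irreducible cubic, the Galois group is A_3 or S_3 according as the discriminant disc(f) = -4a^3 - 27b^2 = -4·(-41)^3 - 27·(35)^2 = 242609 is or is not a square in Q. Here disc(f) = 242609 is not a perfect square in Q, so the Galois group of f over Q is not contained in A_3 and must be all of S_3. The splitting field has degree |S_3| = 6 over Q, so [K : Q] = 6.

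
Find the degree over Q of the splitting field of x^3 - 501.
[K : Q] = 6

The roots of x^3 - 501 are ∛501, ω∛501, ω^2∛501 where ω = e^(2πi/3) is a primitive cube root of unity, so K = Q(∛501, ω). Now [Q(∛501):Q] = 3 (since 501 is not a perfect cube, x^3 - 501 is irreducible) and [Q(ω):Q] = 2. Both 2 and 3 divide [K:Q], and [K:Q] ≤ 3·2 = 6, so [K:Q] = 6. (Equivalently: Q(∛501) ⊂ R but ω ∉ R, so [K : Q(∛501)] = 2.)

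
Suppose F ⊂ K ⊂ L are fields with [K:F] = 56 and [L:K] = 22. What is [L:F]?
[L:F] = 1232

The tower law says that for any tower of field extensions F ⊂ K ⊂ L with finite degrees, [L:F] = [L:K] · [K:F]. Here this gives [L:F] = 22 · 56 = 1232.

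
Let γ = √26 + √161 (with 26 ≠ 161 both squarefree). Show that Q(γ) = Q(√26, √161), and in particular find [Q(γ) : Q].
[Q(γ) : Q] = 4 (equivalently, Q(γ) = Q(√26, √161))

Obviously Q(γ) ⊆ Q(√26, √161), and [Q(√26, √161):Q] = 4 (since 26, 161 are distinct squarefree integers > 1 with 4186 not a perfect square). To show equality we compute the minimal polynomial of γ. From γ = √26 + √161: γ^2 = 26 + 2√(4186) + 161 = 187 + 2√(4186), so γ^2 - 187 = 2√(4186); squaring, (γ^2 - 187)^2 = 4·4186, i.e. γ^4 - 374γ^2 + 34969 - 16744 = 0, i.e. γ^4 - 374γ^2 + 18225 = 0. So γ is a root of x^4 - 374x^2 + 18225. This polynomial is irreducible over Q: it has no rational root (each ±√26 ± √161 is irrational), and any factorization into two quadratics over Q would force √(4186) ∈ Q (pairing opposite roots) or √26, √161 ∈ Q (other pairings), all impossible. Hence [Q(γ):Q] = 4 = [Q(√26, √161):Q], so Q(γ) = Q(√26, √161).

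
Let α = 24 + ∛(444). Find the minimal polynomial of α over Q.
m_α(x) = x^3 - 72x^2 + 1728x - 14268

Set β = α - 24 = ∛(444), so β^3 = 444. Then (α - 24)^3 - 444 = 0, i.e. α is a root of g(x) = (x - 24)^3 - 444 = x^3 - 72x^2 + 1728x - 14268. Since g(x) = h(x - 24) where h(x) = x^3 - 444, and h is irreducible over Q (because 444 is not a perfect cube, so h has no rational root, and a monic cubic with no rational root is irreducible), g is also irreducible (irreducibility is preserved under the substitution x → x - 24). Hence m_α(x) = x^3 - 72x^2 + 1728x - 14268.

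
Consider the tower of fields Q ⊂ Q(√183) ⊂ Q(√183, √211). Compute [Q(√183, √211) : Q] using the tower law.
[Q(√183, √211) : Q] = 4

[Q(√183):Q] = 2 (min poly x^2 - 183, irreducible since 183 is squarefree > 1). For the top step, suppose √211 ∈ Q(√183), say √211 = c + d√183 with c, d ∈ Q. Squaring: 211 = c^2 + 183d^2 + 2cd√183. Since √183 ∉ Q this forces 2cd = 0. If d = 0 then √211 = c ∈ Q, contradicting 211 squarefree > 1. If c = 0 then 211 = 183d^2, so 183·211 = (183d)^2 is a perfect square in Q — but 183·211 = 38613 is not a perfect square (since 183 and 211 are distinct squarefree integers). Contradiction. Hence √211 ∉ Q(√183), so x^2 - 211 stays irreducible over Q(√183) and [Q(√183, √211) : Q(√183)] = 2. By the tower law, [Q(√183, √211) : Q] = 2 · 2 = 4.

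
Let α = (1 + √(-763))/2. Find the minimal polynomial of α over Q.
m_α(x) = x^2 - x + 191

From 2α - 1 = √(-763), squaring gives (2α - 1)^2 = -763, i.e. 4α^2 - 4α + 1 = -763, so α^2 - α + (1 + 763)/4 = 0. Since -763 ≡ 1 (mod 4), (1 + 763)/4 = 191 ∈ Z. The polynomial x^2 - x + 191 has discriminant 1 - 4·(191) = -763, which is not a perfect square in Q (d = -763 is squarefree and ≠ 1), so x^2 - x + 191 is irreducible over Q. It is the minimal polynomial of α.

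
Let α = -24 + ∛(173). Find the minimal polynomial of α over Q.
m_α(x) = x^3 + 72x^2 + 1728x + 13651

Set β = α + 24 = ∛(173), so β^3 = 173. Then (α + 24)^3 - 173 = 0, i.e. α is a root of g(x) = (x + 24)^3 - 173 = x^3 + 72x^2 + 1728x + 13651. Since g(x) = h(x + 24) where h(x) = x^3 - 173, and h is irreducible over Q (because 173 is not a perfect cube, so h has no rational root, and a monic cubic with no rational root is irreducible), g is also irreducible (irreducibility is preserved under the substitution x → x + 24). Hence m_α(x) = x^3 + 72x^2 + 1728x + 13651.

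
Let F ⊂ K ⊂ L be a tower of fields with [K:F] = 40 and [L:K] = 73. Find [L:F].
[L:F] = 2920

The tower law says that for any tower of field extensions F ⊂ K ⊂ L with finite degrees, [L:F] = [L:K] · [K:F]. Here this gives [L:F] = 73 · 40 = 2920.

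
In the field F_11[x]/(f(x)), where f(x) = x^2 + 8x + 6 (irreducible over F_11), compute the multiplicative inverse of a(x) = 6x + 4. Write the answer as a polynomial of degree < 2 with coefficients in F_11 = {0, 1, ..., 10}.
a(x)^(-1) ≡ 7x (mod f(x))

Since f is irreducible over F_11, F_11[x]/(f) is a field and a(x) ≠ 0 has an inverse. Apply the extended Euclidean algorithm to f(x) and a(x) in F_11[x]: f(x) = (2x)·a(x) + (6). The last nonzero remainder is the constant 6 = gcd(f, a) in F_11. Back-substituting through the division chain expresses 6 = s(x)·a(x) + t(x)·f(x) with s(x) ≡ 9x (mod f), so (9x)·a(x) ≡ 6 (mod f). Multiplying by 6^(-1) ≡ 2 in F_11 gives a(x)^(-1) ≡ 2·(9x) ≡ 7x (mod f). Check: (6x + 4)·(7x) = 9x^2 + 6x ≡ 1 (mod x^2 + 8x + 6).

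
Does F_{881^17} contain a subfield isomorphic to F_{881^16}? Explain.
No: F_{881^16} is not a subfield of F_{881^17}

F_{p^m} embeds in F_{p^n} iff m | n. Here 16 ∤ 17 (since 17 = 1·16 + 1 with remainder 1 ≠ 0), so F_{881^16} is not a subfield of F_{881^17}. Equivalently: if it were, the tower law would give 16 = [F_{881^16}:F_881] dividing [F_{881^17}:F_881] = 17, contradiction.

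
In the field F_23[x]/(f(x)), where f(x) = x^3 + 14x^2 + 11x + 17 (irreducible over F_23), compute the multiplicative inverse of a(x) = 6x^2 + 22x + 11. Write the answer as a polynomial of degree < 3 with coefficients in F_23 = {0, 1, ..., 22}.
a(x)^(-1) ≡ 8x^2 + 5x + 18 (mod f(x))

Since f is irreducible over F_23, F_23[x]/(f) is a field and a(x) ≠ 0 has an inverse. Apply the extended Euclidean algorithm to f(x) and a(x) in F_23[x]: f(x) = (4x + 3)·a(x) + (16x + 7);  a(x) = (9x + 19)·(16x + 7) + (16). The last nonzero remainder is the constant 16 = gcd(f, a) in F_23. Back-substituting through the division chain expresses 16 = s(x)·a(x) + t(x)·f(x) with s(x) ≡ 13x^2 + 11x + 12 (mod f), so (13x^2 + 11x + 12)·a(x) ≡ 16 (mod f). Multiplying by 16^(-1) ≡ 13 in F_23 gives a(x)^(-1) ≡ 13·(13x^2 + 11x + 12) ≡ 8x^2 + 5x + 18 (mod f). Check: (6x^2 + 22x + 11)·(8x^2 + 5x + 18) = 2x^4 + 22x^3 + 7x^2 + 14x + 14 ≡ 1 (mod x^3 + 14x^2 + 11x + 17).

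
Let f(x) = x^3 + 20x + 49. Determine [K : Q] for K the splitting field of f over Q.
[K : Q] = 6

By the rational root test, any rational root of the monic integer polynomial f(x) = x^3 + 20x + 49 must be an integer dividing the constant term 49, i.e. one of ±{1, 7, 49}. Evaluating: f(1) = 70, f(-1) = 28, f(7) = 532, f(-7) = -434, f(49) = 118678, f(-49) = -118580; none is 0, so f has no rational root and is therefore irreducible over Q (a cubic with no linear factor over a field is irreducible). For an irreducible cubic, the Galois group is A_3 or S_3 according as the discriminant disc(f) = -4a^3 - 27b^2 = -4·(20)^3 - 27·(49)^2 = -96827 is or is not a square in Q. Here disc(f) = -96827 is not a perfect square in Q, so the Galois group of f over Q is not contained in A_3 and must be all of S_3. The splitting field has degree |S_3| = 6 over Q, so [K : Q] = 6.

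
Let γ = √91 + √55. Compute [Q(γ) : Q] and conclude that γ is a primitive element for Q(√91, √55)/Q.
[Q(γ) : Q] = 4 (equivalently, Q(γ) = Q(√91, √55))

Obviously Q(γ) ⊆ Q(√91, √55), and [Q(√91, √55):Q] = 4 (since 91, 55 are distinct squarefree integers > 1 with 5005 not a perfect square). To show equality we compute the minimal polynomial of γ. From γ = √91 + √55: γ^2 = 91 + 2√(5005) + 55 = 146 + 2√(5005), so γ^2 - 146 = 2√(5005); squaring, (γ^2 - 146)^2 = 4·5005, i.e. γ^4 - 292γ^2 + 21316 - 20020 = 0, i.e. γ^4 - 292γ^2 + 1296 = 0. So γ is a root of x^4 - 292x^2 + 1296. This polynomial is irreducible over Q: it has no rational root (each ±√91 ± √55 is irrational), and any factorization into two quadratics over Q would force √(5005) ∈ Q (pairing opposite roots) or √91, √55 ∈ Q (other pairings), all impossible. Hence [Q(γ):Q] = 4 = [Q(√91, √55):Q], so Q(γ) = Q(√91, √55).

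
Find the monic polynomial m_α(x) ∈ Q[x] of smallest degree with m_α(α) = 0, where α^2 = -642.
m_α(x) = x^2 + 642

α satisfies α^2 + 642 = 0, so x^2 + 642 annihilates α. Since d = -642 is squarefree and ≠ 1, it is not a perfect square in Q, so x^2 + 642 has no rational root and is therefore irreducible over Q (a degree-2 polynomial over a field is irreducible iff it has no root). Hence m_α(x) = x^2 + 642.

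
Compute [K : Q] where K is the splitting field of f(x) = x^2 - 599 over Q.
[K : Q] = 2

f(x) = x^2 - 599 factors as (x - √599)(x + √599). The splitting field is K = Q(√599). Since 599 is squarefree and > 1, it is not a perfect square, so x^2 - 599 is irreducible over Q and [Q(√599) : Q] = 2. Hence [K : Q] = 2.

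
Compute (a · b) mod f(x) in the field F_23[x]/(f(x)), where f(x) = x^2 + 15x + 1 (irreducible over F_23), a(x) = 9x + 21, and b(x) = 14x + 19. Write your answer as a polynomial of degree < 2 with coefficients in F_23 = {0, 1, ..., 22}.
a · b ≡ x + 20 (mod f(x))

Multiply in F_23[x]: a(x)·b(x) = (9x + 21)·(14x + 19) = 11x^2 + 5x + 8. This has degree ≥ 2, so divide by f(x) over F_23: 11x^2 + 5x + 8 = (11)·(x^2 + 15x + 1) + (x + 20). Hence a·b ≡ x + 20 (mod f). (F_23[x]/(f) is a field with 23^2 = 529 elements since f is irreducible of degree 2.)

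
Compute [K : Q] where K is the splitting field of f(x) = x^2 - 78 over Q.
[K : Q] = 2

f(x) = x^2 - 78 factors as (x - √78)(x + √78). The splitting field is K = Q(√78). Since 78 is squarefree and > 1, it is not a perfect square, so x^2 - 78 is irreducible over Q and [Q(√78) : Q] = 2. Hence [K : Q] = 2.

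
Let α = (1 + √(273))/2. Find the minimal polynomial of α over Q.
m_α(x) = x^2 - x - 68

From 2α - 1 = √(273), squaring gives (2α - 1)^2 = 273, i.e. 4α^2 - 4α + 1 = 273, so α^2 - α + (1 - 273)/4 = 0. Since 273 ≡ 1 (mod 4), (1 - 273)/4 = -68 ∈ Z. The polynomial x^2 - x - 68 has discriminant 1 - 4·(-68) = 273, which is not a perfect square in Q (d = 273 is squarefree and ≠ 1), so x^2 - x - 68 is irreducible over Q. It is the minimal polynomial of α.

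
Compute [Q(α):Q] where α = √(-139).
[Q(α):Q] = 2

[Q(α):Q] equals the degree of the minimal polynomial of α. Here α^2 = -139 and x^2 + 139 is irreducible (d = -139 is squarefree, ≠ 1, hence not a square), so deg(m_α) = 2. Thus [Q(α):Q] = 2.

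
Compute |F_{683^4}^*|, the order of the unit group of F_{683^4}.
|F_{683^4}^*| = 217611987120

F_{683^4} has 683^4 = 217611987121 elements; its multiplicative group consists of all nonzero elements, so |F_{683^4}^*| = 217611987121 - 1 = 217611987120. (It is cyclic since any finite subgroup of the multiplicative group of a field is cyclic.)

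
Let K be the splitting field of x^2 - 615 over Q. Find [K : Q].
[K : Q] = 2

f(x) = x^2 - 615 factors as (x - √615)(x + √615). The splitting field is K = Q(√615). Since 615 is squarefree and > 1, it is not a perfect square, so x^2 - 615 is irreducible over Q and [Q(√615) : Q] = 2. Hence [K : Q] = 2.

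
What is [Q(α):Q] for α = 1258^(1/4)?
[Q(α):Q] = 4

α is a root of x^4 - 1258. By Eisenstein's criterion at the prime p = 2 (which divides the constant term 1258 but p^2 = 4 does not, since 1258 is squarefree), x^4 - 1258 is irreducible over Q. Hence [Q(α):Q] = 4.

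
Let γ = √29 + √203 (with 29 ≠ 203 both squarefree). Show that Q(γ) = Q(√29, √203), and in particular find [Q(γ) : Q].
[Q(γ) : Q] = 4 (equivalently, Q(γ) = Q(√29, √203))

Obviously Q(γ) ⊆ Q(√29, √203), and [Q(√29, √203):Q] = 4 (since 29, 203 are distinct squarefree integers > 1 with 5887 not a perfect square). To show equality we compute the minimal polynomial of γ. From γ = √29 + √203: γ^2 = 29 + 2√(5887) + 203 = 232 + 2√(5887), so γ^2 - 232 = 2√(5887); squaring, (γ^2 - 232)^2 = 4·5887, i.e. γ^4 - 464γ^2 + 53824 - 23548 = 0, i.e. γ^4 - 464γ^2 + 30276 = 0. So γ is a root of x^4 - 464x^2 + 30276. This polynomial is irreducible over Q: it has no rational root (each ±√29 ± √203 is irrational), and any factorization into two quadratics over Q would force √(5887) ∈ Q (pairing opposite roots) or √29, √203 ∈ Q (other pairings), all impossible. Hence [Q(γ):Q] = 4 = [Q(√29, √203):Q], so Q(γ) = Q(√29, √203).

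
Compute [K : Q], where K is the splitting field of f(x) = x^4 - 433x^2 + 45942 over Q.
[K : Q] = 4

Solving the quadratic in x^2: x^2 = (433 ± √(433^2 - 4·45942))/2 = (433 ± √3721)/2 = (433 ± 61)/2, giving x^2 = 186 or x^2 = 247. So f(x) = (x^2 - 186)(x^2 - 247) and the roots of f are ±√186, ±√247. Hence the splitting field is K = Q(√186, √247). Since 186 and 247 are distinct squarefree integers > 1, their product 45942 is not a perfect square, so √247 ∉ Q(√186). By the tower law [K:Q] = [Q(√186,√247):Q(√186)] · [Q(√186):Q] = 2 · 2 = 4.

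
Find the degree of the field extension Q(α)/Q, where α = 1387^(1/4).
[Q(α):Q] = 4

α is a root of x^4 - 1387. By Eisenstein's criterion at the prime p = 19 (which divides the constant term 1387 but p^2 = 361 does not, since 1387 is squarefree), x^4 - 1387 is irreducible over Q. Hence [Q(α):Q] = 4.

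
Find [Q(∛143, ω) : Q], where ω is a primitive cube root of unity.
[Q(∛143, ω) : Q] = 6

[Q(∛143):Q] = 3 (min poly x^3 - 143, irreducible since 143 is not a perfect cube). [Q(ω):Q] = 2 (min poly x^2 + x + 1). Since Q(∛143) ⊂ R and ω ∉ R, we have ω ∉ Q(∛143), so x^2 + x + 1 remains irreducible over Q(∛143) and [Q(∛143, ω) : Q(∛143)] = 2. By the tower law, [Q(∛143, ω) : Q] = 3 · 2 = 6. (In fact Q(∛143, ω) is the splitting field of x^3 - 143 over Q.)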